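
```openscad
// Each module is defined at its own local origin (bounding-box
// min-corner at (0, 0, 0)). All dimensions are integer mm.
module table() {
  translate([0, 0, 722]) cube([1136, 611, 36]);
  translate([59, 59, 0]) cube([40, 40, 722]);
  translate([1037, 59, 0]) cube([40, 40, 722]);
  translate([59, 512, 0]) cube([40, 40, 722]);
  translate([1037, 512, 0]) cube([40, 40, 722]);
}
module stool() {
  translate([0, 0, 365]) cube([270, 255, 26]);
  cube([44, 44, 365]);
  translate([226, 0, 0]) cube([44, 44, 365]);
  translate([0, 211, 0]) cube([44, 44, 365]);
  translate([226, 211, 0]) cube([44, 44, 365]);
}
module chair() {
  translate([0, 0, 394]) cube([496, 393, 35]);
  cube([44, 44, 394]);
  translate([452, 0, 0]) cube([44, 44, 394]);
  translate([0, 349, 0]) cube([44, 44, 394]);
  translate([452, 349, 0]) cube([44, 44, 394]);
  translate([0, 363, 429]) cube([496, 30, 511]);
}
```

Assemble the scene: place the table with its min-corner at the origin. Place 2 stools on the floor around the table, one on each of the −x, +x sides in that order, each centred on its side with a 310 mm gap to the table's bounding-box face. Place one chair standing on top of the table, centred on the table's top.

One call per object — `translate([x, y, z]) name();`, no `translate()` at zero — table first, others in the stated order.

table();
translate([-580, 178, 0]) stool();
translate([1446, 178, 0]) stool();
translate([320, 109, 758]) chair();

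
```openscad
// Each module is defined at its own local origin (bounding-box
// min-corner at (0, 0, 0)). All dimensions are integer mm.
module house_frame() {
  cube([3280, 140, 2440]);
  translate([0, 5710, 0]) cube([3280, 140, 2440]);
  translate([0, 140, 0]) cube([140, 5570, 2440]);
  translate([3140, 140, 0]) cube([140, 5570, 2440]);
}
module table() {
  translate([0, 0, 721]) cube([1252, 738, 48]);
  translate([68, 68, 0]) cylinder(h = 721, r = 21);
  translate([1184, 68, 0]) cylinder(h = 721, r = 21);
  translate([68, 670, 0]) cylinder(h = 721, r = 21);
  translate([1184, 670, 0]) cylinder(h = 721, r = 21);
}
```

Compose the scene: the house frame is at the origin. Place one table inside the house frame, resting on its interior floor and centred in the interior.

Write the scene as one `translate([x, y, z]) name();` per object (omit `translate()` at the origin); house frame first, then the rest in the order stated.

house_frame();
translate([1014, 2556, 0]) table();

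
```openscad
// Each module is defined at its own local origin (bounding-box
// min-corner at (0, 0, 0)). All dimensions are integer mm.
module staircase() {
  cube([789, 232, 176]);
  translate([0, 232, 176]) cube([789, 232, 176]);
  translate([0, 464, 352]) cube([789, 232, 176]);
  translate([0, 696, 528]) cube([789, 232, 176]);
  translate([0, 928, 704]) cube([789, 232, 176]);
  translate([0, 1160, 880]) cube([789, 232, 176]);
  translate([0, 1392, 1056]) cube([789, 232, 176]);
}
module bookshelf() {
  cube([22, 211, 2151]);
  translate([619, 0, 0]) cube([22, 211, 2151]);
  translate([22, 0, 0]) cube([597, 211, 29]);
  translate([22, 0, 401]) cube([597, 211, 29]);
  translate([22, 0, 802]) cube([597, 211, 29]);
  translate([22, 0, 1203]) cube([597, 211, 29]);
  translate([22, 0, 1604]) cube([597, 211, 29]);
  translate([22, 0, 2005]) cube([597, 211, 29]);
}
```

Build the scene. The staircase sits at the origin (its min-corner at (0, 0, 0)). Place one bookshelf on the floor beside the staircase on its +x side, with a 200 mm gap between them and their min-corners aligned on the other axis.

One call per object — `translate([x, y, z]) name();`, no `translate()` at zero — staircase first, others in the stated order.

staircase();
translate([989, 0, 0]) bookshelf();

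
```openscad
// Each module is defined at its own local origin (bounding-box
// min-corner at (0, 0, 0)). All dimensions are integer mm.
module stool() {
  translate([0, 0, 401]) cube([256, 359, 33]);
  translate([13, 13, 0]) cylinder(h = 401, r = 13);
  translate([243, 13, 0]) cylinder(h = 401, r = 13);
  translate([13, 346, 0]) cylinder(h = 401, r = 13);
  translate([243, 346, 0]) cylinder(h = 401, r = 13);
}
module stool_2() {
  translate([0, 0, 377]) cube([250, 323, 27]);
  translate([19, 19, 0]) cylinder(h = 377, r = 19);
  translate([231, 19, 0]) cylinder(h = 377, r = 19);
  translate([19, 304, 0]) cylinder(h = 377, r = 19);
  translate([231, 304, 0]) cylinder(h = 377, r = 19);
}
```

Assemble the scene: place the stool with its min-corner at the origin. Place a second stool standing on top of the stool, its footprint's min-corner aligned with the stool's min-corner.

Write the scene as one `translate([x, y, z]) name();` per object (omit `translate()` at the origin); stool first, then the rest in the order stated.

stool();
translate([0, 0, 434]) stool_2();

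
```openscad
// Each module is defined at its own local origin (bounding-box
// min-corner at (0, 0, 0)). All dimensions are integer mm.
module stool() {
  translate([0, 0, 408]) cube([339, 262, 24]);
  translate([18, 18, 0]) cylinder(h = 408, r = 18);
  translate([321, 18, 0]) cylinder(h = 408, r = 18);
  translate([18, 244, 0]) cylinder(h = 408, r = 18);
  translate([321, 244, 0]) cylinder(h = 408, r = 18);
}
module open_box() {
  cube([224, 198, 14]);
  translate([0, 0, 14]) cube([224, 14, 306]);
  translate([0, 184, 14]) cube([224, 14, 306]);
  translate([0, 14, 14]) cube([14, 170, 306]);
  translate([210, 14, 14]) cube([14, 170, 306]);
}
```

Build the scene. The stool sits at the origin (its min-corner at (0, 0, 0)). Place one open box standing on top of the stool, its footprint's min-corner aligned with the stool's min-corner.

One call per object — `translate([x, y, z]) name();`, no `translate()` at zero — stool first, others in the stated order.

stool();
translate([0, 0, 432]) open_box();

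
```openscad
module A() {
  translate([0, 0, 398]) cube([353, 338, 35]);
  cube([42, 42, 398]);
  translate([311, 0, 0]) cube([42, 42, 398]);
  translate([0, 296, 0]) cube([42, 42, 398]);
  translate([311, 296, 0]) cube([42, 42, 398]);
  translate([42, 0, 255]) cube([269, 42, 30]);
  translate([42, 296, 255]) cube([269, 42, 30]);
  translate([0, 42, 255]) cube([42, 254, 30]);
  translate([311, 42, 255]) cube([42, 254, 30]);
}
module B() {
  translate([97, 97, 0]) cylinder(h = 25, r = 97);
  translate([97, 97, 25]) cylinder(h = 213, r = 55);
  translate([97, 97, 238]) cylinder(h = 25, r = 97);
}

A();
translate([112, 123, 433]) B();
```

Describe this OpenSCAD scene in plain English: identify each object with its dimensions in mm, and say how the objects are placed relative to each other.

A is a simple wooden stool: a rectangular seat 353 mm (x) by 338 mm (y), 35 mm thick, top face at z = 433 mm, on four square legs, each 42×42 mm in cross-section. The legs rest on z = 0, each flush with a corner of the seat. Four stretchers, 42 mm wide and 30 mm tall, connect adjacent legs with their undersides at z = 255 mm, each running between the inner faces of the legs it joins and aligned with the legs' outer faces on the other axis.

B is a spool: two coaxial disc flanges of radius 97 mm and thickness 25 mm, joined by a core cylinder of radius 55 mm and height 213 mm. The lower flange rests on z = 0 and the three cylinders share a vertical axis.

The spool is on top of the stool.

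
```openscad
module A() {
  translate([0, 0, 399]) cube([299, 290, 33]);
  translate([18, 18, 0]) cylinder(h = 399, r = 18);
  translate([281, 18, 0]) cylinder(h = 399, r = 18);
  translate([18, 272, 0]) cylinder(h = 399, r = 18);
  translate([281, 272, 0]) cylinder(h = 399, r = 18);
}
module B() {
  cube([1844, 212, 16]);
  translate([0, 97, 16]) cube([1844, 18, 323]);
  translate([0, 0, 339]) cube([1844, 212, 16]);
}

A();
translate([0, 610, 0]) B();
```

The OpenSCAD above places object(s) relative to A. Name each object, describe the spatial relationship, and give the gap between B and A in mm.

The I-beam's nearest face is 320 mm from the stool's +y face.

A is a stool. B is an I-beam. The I-beam is on the floor beside the stool on its +y side. The gap between the I-beam and the stool is 320 mm.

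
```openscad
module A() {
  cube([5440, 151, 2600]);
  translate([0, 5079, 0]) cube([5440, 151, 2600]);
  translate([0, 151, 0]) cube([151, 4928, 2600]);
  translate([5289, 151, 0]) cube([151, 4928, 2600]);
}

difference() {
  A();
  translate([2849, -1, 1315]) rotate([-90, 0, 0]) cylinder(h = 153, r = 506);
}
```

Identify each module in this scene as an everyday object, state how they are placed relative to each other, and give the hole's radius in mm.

The subtracted cylinder has r = 506 mm.

A is a house frame. The house frame has a circular hole through its front wall. The hole's radius is 506 mm.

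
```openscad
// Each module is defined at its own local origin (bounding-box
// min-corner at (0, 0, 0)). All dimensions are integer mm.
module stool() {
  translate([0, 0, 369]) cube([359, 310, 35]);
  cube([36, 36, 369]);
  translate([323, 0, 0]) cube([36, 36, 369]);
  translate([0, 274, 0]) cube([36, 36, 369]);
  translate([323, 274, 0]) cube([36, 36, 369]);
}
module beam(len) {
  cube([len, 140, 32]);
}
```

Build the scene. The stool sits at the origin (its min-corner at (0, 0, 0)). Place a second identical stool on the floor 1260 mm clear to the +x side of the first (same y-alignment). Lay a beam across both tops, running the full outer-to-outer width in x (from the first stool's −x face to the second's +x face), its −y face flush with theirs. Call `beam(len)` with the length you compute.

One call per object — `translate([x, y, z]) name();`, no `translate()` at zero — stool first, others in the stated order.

stool();
translate([1619, 0, 0]) stool();
translate([0, 0, 404]) beam(1978);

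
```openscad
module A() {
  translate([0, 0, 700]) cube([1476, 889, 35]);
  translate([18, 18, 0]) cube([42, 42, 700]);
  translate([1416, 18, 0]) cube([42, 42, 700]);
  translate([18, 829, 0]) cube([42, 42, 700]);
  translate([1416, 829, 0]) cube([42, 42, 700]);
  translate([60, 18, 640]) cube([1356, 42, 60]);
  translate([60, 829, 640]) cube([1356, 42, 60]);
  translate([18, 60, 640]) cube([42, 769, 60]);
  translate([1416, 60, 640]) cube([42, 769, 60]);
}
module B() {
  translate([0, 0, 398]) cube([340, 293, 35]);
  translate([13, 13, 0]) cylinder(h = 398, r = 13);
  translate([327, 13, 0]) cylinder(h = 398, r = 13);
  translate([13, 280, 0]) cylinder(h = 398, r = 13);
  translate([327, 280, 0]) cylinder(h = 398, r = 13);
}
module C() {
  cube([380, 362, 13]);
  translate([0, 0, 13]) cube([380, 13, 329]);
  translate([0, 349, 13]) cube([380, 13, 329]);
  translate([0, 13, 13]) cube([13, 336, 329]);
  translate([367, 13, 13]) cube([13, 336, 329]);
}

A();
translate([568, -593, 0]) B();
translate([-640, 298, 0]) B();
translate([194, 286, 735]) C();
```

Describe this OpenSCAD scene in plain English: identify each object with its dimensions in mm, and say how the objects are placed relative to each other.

A is a table: top 1476 mm (x) × 889 mm (y), 35 mm thick, upper face at z = 735 mm, on four 42×42 mm square legs, each inset 18 mm from the nearest pair of top edges, running from z = 0 to the bottom of the top. Four apron rails, 42 mm thick and 60 mm tall, run between adjacent legs with their top edges flush with the underside of the top and their outer faces flush with the legs' outer faces.

B is a four-legged stool. The seat is a 340×293×35 mm slab whose top surface is at z = 433 mm; four round legs, each 26 mm in diameter, run from the floor (z = 0) to the underside of the seat, each leg's axis is inset half a diameter from the nearest pair of seat edges (so the leg's bounding box is flush with the corner).

C is an open-topped rectangular box: outside dimensions 380×362×342 mm, with a uniform wall and base thickness of 13 mm. The base is a full 380×362 slab on the floor; four walls sit on top of the base. The front and back walls (the −y and +y sides) span the full width; the two side walls fit between them.

Two stools sit around the table at the −y, −x sides. The open box is on top of the table.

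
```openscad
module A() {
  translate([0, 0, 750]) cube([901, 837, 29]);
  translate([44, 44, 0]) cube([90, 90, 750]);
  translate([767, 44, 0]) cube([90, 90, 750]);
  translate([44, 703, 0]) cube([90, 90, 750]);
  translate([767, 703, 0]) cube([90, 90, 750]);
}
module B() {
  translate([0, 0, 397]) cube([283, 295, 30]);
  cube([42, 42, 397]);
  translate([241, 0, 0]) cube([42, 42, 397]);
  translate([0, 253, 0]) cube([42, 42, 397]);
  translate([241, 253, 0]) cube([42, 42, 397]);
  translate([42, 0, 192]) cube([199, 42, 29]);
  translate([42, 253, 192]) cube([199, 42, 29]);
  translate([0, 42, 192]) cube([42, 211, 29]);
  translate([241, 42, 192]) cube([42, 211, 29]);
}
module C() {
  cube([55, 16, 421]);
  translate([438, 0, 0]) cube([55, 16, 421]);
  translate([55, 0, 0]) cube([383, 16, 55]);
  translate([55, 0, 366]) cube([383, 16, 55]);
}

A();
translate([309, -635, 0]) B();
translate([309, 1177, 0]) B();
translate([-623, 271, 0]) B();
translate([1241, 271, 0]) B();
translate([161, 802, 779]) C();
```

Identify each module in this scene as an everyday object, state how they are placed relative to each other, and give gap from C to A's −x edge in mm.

A is a table. B is a stool. C is a picture frame. Four stools sit around the table at the −y, +y, −x, +x sides. The picture frame is on top of the table. The gap from the picture frame to the table's −x edge is 161 mm.

The picture frame's min-x is at 161; the table's min-x is 0; gap = 161 mm.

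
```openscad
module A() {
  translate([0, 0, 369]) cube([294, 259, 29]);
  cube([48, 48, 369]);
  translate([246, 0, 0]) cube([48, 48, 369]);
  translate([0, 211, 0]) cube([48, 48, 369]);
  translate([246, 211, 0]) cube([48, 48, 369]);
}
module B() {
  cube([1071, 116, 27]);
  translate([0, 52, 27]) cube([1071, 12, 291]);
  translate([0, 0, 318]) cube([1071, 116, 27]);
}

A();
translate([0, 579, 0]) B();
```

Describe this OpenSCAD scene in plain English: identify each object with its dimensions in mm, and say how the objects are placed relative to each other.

A is a four-legged stool. The seat is a 294×259×29 mm slab whose top surface is at z = 398 mm; four square legs, each 48×48 mm in cross-section, run from the floor (z = 0) to the underside of the seat, each flush with a corner of the seat.

B is an I-beam lying along x, 1071 mm long. Overall section height 345 mm. Two flanges 116 mm wide (y) and 27 mm thick, one on the floor and one at the top; a web 12 mm thick runs between them, centred on the flange width.

The I-beam is on the floor beside the stool on its +y side.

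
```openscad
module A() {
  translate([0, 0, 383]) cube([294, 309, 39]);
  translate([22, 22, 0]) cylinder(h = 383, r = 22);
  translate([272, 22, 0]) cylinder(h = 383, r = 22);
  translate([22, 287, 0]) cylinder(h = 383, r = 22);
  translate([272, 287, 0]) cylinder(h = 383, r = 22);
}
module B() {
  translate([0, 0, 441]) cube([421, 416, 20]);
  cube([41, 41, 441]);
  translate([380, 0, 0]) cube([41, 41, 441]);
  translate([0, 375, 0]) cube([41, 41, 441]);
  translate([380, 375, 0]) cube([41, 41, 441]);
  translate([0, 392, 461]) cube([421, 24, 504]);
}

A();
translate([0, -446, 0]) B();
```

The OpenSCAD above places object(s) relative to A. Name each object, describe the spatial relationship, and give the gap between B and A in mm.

The chair's nearest face is 30 mm from the stool's −y face.

A is a stool. B is a chair. The chair is on the floor beside the stool on its −y side. The gap between the chair and the stool is 30 mm.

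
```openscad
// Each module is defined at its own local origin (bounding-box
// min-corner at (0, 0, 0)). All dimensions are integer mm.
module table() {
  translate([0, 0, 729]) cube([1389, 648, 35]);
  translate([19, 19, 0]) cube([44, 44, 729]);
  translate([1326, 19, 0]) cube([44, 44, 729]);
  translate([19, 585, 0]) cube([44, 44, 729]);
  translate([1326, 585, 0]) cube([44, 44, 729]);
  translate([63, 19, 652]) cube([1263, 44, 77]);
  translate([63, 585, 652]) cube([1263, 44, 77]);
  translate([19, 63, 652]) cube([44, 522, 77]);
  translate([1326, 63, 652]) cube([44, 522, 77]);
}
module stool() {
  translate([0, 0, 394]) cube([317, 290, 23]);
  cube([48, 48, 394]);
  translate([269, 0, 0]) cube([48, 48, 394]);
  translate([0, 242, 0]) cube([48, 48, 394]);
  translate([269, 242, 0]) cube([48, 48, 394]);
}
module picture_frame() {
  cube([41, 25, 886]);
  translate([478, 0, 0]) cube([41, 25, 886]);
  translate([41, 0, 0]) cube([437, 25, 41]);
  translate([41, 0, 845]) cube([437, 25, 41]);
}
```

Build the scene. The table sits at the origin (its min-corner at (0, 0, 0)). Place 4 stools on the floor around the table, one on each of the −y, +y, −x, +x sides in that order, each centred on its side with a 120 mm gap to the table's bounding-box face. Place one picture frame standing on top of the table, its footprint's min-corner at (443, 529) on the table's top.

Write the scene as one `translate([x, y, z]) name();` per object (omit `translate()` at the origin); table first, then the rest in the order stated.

table();
translate([536, -410, 0]) stool();
translate([536, 768, 0]) stool();
translate([-437, 179, 0]) stool();
translate([1509, 179, 0]) stool();
translate([443, 529, 764]) picture_frame();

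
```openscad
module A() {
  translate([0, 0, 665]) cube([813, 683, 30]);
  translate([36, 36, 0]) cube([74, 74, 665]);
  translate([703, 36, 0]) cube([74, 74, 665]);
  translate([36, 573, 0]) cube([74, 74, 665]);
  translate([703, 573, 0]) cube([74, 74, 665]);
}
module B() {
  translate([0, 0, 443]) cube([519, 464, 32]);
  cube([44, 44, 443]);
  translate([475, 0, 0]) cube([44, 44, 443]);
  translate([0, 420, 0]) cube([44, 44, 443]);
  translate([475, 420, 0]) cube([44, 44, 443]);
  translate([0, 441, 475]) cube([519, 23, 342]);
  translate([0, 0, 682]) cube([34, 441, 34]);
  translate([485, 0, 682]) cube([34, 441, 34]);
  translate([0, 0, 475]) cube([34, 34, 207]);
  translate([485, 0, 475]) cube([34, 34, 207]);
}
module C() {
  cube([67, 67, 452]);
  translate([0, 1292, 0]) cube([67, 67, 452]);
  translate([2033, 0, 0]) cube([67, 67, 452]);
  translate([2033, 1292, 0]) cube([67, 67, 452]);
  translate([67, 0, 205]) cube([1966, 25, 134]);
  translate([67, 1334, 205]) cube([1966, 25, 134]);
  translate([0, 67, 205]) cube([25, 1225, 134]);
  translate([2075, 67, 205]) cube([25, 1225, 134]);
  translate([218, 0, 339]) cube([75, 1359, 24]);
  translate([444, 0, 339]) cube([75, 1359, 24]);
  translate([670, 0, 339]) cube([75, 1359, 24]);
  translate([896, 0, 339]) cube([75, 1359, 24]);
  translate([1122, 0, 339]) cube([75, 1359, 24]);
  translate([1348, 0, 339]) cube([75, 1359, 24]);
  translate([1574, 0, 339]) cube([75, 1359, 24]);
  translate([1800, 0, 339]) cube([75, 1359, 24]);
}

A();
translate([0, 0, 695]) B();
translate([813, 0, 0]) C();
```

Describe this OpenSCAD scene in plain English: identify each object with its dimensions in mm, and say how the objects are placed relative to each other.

A is a rectangular dining table. The top is 813×683×30 mm with its upper surface at z = 695 mm. It stands on four 74×74 mm square legs, each inset 36 mm from the nearest pair of top edges, running from the floor to the underside of the top.

B is a chair. The seat is a 519×464×32 mm slab with its top at z = 475 mm, on four 44×44 mm corner legs (flush with the seat edges, standing on z = 0). A flat backrest 23 mm thick, 342 mm tall, spans the full seat width and rises from the seat top along its +y edge, rear face flush with the rear of the seat. Two armrests of 34×34 mm section run along each side from the seat's front edge to the front of the backrest, top faces 241 mm above the seat top and outer faces flush with the seat's x-edges; a 34×34 mm post under the front of each armrest stands on the seat at the front corner.

C is a bed frame 2100 mm long (x) by 1359 mm wide (y). Four 67×67 mm corner posts, 452 mm tall, at the corners of the footprint. Four rails of 25 mm thickness and 134 mm height run between adjacent posts with their undersides at z = 205 mm, their outer faces flush with the outside of the frame (the two x-running rails run between the posts' inner faces; the two y-running rails run between the posts' inner faces). 8 slats, each 75 mm wide (x) and 24 mm thick, lie across the top of the two x-running rails, running the full 1359 mm width of the frame in y; the slats are evenly spaced along x between the inner faces of the end posts with equal gaps (rounded down to the nearest mm) at the −x end and between each pair — any rounding remainder accumulates at the +x end.

The chair is on top of the table. The bed frame is against the table's +x side, with their −y faces flush.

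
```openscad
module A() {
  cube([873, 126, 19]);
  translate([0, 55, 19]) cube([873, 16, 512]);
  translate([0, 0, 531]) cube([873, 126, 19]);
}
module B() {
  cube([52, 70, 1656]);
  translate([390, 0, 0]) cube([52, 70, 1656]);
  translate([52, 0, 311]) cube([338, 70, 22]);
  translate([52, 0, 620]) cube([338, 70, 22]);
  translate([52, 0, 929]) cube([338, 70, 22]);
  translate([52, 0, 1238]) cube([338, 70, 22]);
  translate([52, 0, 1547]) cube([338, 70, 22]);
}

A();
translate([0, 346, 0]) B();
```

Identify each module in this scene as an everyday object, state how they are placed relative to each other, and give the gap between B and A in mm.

The ladder's nearest face is 220 mm from the I-beam's +y face.

A is an I-beam. B is a ladder. The ladder is on the floor beside the I-beam on its +y side. The gap between the ladder and the I-beam is 220 mm.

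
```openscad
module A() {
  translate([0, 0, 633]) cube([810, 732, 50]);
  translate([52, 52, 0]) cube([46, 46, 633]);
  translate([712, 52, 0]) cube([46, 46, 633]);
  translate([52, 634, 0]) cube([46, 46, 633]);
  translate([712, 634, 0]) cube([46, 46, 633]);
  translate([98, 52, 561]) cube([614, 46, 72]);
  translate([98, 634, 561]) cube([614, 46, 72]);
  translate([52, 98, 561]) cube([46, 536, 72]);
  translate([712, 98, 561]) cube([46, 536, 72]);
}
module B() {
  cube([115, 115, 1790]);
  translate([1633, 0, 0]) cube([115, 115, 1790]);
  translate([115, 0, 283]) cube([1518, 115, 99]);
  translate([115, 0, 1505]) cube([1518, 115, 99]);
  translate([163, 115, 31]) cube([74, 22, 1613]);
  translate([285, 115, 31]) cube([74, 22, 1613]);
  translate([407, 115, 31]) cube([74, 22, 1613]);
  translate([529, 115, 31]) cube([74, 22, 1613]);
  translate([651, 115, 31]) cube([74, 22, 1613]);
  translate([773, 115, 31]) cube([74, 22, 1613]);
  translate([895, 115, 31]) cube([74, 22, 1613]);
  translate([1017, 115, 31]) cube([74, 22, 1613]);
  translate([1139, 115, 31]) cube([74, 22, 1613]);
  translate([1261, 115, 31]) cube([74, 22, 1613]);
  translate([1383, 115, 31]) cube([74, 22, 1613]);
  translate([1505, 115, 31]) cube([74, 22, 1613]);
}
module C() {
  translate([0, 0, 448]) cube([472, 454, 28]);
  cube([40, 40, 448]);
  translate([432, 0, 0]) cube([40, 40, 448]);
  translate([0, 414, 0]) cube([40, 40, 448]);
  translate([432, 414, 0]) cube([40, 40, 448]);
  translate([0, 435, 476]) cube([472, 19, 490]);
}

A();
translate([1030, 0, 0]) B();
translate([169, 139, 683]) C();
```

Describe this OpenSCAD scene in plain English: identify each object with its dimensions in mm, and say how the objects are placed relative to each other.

A is a table: top 810 mm (x) × 732 mm (y), 50 mm thick, upper face at z = 683 mm, on four 46×46 mm square legs, each inset 52 mm from the nearest pair of top edges, running from z = 0 to the bottom of the top. Four apron rails, 46 mm thick and 72 mm tall, run between adjacent legs with their top edges flush with the underside of the top and their outer faces flush with the legs' outer faces.

B is a fence section. Two 115×115 mm posts, 1790 mm tall, stand on the floor with a clear span of 1518 mm between their inner faces. Two horizontal rails of 115×99 mm section span the gap between the posts with their undersides at z = 283 mm and z = 1505 mm, flush with the posts' −y face. 12 pickets, each 74 mm wide, 22 mm thick and 1613 mm tall, are fixed to the +y face of the rails with their bottoms at z = 31 mm, evenly spaced across the span with equal gaps (rounded down to the nearest mm) at the −x end and between each pair — any rounding remainder accumulates at the +x end.

C is a chair: 472×454 mm seat, 28 mm thick, top at z = 476 mm, on four 40 mm square corner legs flush with the seat edges. A 19 mm thick backrest slab spans the full seat width, extending 490 mm above the seat top, its back face flush with the seat's +y edge.

The fence section is on the floor beside the table on its +x side. The chair is on top of the table, centred.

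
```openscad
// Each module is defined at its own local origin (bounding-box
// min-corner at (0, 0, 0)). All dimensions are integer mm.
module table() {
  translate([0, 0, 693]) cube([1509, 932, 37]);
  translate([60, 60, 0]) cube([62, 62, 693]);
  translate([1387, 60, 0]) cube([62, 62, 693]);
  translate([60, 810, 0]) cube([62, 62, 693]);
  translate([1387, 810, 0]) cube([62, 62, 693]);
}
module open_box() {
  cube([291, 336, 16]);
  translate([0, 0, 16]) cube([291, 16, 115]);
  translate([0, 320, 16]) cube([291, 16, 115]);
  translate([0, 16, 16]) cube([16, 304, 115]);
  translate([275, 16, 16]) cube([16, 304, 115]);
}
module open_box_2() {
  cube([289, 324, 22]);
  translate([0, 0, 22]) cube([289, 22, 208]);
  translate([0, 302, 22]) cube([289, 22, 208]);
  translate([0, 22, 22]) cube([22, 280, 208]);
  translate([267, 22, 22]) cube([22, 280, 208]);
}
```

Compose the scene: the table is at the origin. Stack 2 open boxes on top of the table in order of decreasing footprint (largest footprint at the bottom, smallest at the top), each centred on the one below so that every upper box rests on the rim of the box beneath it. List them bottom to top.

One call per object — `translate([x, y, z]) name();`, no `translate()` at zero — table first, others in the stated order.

table();
translate([609, 298, 730]) open_box();
translate([610, 304, 861]) open_box_2();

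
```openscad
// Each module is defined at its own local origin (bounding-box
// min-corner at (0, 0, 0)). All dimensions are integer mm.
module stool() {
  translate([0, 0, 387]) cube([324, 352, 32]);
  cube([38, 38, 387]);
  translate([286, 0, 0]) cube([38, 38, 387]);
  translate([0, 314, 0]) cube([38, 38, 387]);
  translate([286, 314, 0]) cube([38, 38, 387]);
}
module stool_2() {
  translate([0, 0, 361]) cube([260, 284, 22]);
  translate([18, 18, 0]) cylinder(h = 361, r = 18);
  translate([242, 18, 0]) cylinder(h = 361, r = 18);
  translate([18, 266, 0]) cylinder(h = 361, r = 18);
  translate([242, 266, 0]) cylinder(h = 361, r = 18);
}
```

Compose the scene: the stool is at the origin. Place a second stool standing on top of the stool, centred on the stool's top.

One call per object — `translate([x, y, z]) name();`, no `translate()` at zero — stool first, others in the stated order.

stool();
translate([32, 34, 419]) stool_2();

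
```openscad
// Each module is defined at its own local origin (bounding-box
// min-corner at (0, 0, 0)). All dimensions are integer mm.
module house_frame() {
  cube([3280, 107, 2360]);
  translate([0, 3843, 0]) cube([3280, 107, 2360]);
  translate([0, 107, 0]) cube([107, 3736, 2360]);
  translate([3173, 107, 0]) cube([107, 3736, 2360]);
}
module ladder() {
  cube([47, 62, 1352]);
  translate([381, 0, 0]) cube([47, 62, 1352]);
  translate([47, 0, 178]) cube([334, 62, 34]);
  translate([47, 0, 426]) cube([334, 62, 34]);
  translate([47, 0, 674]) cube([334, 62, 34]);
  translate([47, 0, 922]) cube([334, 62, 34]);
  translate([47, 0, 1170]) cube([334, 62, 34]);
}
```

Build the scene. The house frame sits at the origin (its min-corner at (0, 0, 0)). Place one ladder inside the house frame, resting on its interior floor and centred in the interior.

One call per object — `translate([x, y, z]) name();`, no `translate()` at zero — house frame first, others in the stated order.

house_frame();
translate([1426, 1944, 0]) ladder();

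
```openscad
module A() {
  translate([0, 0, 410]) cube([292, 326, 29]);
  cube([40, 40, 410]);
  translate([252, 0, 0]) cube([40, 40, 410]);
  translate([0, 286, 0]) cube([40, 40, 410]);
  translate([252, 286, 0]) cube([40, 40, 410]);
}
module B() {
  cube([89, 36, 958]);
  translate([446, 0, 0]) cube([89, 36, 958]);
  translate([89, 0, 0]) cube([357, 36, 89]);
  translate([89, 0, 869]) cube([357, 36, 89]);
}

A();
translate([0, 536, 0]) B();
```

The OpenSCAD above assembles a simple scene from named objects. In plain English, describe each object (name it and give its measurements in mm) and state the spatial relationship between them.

A is a simple wooden stool: a rectangular seat 292 mm (x) by 326 mm (y), 29 mm thick, top face at z = 439 mm, on four square legs, each 40×40 mm in cross-section. The legs rest on z = 0, each flush with a corner of the seat.

B is a rectangular picture frame lying in the x–z plane (depth along y). The opening is 357 mm wide (x) by 780 mm tall (z), surrounded by a border 89 mm wide on all four sides. The frame is 36 mm deep and is made of two full-height vertical stiles with two horizontal rails fitted between them.

The picture frame is on the floor beside the stool on its +y side.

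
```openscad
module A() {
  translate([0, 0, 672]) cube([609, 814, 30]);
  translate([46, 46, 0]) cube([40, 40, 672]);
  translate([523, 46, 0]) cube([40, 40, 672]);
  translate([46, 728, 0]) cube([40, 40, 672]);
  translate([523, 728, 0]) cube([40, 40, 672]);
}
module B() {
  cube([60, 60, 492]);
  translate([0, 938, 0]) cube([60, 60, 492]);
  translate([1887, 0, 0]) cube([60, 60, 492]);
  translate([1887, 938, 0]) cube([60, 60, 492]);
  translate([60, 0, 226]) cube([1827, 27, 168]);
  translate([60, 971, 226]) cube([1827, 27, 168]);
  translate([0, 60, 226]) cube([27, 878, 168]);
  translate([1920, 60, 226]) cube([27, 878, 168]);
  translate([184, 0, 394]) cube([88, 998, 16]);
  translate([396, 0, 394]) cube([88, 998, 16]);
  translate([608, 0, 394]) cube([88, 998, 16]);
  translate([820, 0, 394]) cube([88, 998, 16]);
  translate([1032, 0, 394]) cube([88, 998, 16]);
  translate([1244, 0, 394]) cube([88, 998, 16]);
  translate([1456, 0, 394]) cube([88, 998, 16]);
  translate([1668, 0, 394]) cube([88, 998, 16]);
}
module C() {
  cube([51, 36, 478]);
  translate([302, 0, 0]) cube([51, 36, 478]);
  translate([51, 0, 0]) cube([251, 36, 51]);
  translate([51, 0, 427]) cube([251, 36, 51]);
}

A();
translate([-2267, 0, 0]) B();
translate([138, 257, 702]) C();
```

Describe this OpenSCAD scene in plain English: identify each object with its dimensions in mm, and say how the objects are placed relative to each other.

A is a table: top 609 mm (x) × 814 mm (y), 30 mm thick, upper face at z = 702 mm, on four 40×40 mm square legs, each inset 46 mm from the nearest pair of top edges, running from z = 0 to the bottom of the top.

B is a bed frame 1947 mm long (x) by 998 mm wide (y). Four 60×60 mm corner posts, 492 mm tall, at the corners of the footprint. Four rails of 27 mm thickness and 168 mm height run between adjacent posts with their undersides at z = 226 mm, their outer faces flush with the outside of the frame (the two x-running rails run between the posts' inner faces; the two y-running rails run between the posts' inner faces). 8 slats, each 88 mm wide (x) and 16 mm thick, lie across the top of the two x-running rails, running the full 998 mm width of the frame in y; the slats are evenly spaced along x between the inner faces of the end posts with equal gaps (rounded down to the nearest mm) at the −x end and between each pair — any rounding remainder accumulates at the +x end.

C is a picture frame with a 251×376 mm rectangular opening (x by z) and a uniform 51 mm border on every side. Frame depth is 36 mm along y. It is built from two vertical stiles running the full outside height and two horizontal rails spanning the gap between the stiles.

The bed frame is on the floor beside the table on its −x side. The picture frame is on top of the table.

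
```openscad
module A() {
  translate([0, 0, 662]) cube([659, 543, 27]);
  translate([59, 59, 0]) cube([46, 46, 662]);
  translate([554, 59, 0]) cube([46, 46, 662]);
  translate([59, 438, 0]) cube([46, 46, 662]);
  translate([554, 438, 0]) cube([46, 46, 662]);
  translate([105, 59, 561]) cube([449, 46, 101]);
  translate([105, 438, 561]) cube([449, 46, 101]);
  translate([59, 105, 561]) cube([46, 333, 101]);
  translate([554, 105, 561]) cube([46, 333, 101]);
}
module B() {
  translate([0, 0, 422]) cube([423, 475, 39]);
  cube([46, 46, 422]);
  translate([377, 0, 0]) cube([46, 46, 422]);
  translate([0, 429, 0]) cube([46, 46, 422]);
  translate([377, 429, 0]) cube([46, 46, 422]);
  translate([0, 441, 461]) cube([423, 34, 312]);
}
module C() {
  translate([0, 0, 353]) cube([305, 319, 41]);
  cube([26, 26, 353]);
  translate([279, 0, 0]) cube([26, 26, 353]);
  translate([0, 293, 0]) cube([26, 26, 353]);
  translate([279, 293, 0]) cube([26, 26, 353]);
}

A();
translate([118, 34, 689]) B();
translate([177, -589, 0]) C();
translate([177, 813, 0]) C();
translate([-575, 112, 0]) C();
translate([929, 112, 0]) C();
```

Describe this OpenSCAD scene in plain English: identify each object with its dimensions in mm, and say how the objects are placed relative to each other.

A is a table with a 659×543 mm rectangular top, 27 mm thick, top surface at z = 689 mm, supported by four 46×46 mm square legs, each inset 59 mm from the nearest pair of top edges, running from the floor. Four apron rails, 46 mm thick and 101 mm tall, run between adjacent legs with their top edges flush with the underside of the top and their outer faces flush with the legs' outer faces.

B is a chair: 423×475 mm seat, 39 mm thick, top at z = 461 mm, on four 46 mm square corner legs flush with the seat edges. A 34 mm thick backrest slab spans the full seat width, extending 312 mm above the seat top, its back face flush with the seat's +y edge.

C is a simple wooden stool: a rectangular seat 305 mm (x) by 319 mm (y), 41 mm thick, top face at z = 394 mm, on four square legs, each 26×26 mm in cross-section. The legs rest on z = 0, each flush with a corner of the seat.

The chair is on top of the table, centred. Four stools sit around the table at the −y, +y, −x, +x sides.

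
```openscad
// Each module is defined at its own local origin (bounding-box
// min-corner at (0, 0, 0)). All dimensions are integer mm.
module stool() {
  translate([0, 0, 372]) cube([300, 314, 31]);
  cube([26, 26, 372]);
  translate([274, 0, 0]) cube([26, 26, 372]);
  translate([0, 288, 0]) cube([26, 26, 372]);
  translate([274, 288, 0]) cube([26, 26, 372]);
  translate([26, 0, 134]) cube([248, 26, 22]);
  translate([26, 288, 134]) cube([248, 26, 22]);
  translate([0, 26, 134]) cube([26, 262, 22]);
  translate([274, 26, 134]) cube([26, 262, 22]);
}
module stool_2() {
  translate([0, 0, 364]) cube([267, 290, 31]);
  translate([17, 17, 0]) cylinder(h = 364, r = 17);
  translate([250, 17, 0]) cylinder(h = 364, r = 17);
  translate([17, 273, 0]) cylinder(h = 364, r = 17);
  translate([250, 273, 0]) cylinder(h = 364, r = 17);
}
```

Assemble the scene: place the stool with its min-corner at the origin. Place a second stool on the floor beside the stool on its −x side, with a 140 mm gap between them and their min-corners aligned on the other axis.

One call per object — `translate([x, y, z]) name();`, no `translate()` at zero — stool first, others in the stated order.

stool();
translate([-407, 0, 0]) stool_2();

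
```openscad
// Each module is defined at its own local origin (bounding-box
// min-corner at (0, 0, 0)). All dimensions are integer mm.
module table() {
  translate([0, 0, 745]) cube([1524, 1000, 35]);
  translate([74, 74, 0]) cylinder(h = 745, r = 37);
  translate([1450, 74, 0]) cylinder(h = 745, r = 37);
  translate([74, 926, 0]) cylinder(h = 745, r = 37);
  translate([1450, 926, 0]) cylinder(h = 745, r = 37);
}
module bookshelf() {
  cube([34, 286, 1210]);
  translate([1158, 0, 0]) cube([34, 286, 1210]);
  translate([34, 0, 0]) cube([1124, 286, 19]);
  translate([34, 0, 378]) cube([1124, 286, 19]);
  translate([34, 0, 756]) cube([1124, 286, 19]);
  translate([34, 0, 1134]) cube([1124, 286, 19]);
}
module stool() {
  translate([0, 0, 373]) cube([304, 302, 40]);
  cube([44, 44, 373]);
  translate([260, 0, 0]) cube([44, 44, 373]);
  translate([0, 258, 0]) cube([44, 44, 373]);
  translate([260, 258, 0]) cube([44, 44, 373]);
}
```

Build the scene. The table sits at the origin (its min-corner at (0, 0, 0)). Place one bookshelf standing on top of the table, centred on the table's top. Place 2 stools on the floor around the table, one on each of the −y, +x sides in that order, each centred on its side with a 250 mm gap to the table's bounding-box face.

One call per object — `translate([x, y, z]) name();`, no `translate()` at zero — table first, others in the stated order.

table();
translate([166, 357, 780]) bookshelf();
translate([610, -552, 0]) stool();
translate([1774, 349, 0]) stool();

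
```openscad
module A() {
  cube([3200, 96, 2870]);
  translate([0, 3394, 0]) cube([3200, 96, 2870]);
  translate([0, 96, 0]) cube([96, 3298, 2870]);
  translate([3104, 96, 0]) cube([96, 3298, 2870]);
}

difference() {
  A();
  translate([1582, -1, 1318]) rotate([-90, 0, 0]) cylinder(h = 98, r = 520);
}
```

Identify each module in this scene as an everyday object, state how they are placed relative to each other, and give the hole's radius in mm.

The subtracted cylinder has r = 520 mm.

A is a house frame. The house frame has a circular hole through its front wall. The hole's radius is 520 mm.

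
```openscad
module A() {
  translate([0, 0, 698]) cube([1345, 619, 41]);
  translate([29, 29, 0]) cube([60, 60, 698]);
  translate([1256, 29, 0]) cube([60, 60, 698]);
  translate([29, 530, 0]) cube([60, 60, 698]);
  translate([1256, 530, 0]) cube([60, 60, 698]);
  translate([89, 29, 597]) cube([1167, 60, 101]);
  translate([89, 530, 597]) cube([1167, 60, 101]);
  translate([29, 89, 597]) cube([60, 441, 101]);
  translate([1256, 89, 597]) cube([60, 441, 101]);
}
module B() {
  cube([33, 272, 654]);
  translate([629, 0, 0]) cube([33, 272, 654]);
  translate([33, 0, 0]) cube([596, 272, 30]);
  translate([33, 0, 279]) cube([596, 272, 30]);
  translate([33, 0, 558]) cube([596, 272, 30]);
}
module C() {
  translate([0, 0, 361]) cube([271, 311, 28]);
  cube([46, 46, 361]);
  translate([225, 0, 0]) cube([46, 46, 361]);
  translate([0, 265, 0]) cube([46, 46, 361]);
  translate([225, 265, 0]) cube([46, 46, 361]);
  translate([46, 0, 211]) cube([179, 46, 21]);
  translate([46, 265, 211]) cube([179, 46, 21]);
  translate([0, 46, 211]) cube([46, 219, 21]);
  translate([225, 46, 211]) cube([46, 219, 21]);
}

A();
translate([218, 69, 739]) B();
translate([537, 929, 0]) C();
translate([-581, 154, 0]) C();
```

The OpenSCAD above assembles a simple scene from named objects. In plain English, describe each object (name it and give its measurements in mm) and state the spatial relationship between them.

A is a rectangular dining table. The top is 1345×619×41 mm with its upper surface at z = 739 mm. It stands on four 60×60 mm square legs, each inset 29 mm from the nearest pair of top edges, running from the floor to the underside of the top. Four apron rails, 60 mm thick and 101 mm tall, run between adjacent legs with their top edges flush with the underside of the top and their outer faces flush with the legs' outer faces.

B is a bookshelf 662 mm wide overall, 272 mm deep and 654 mm tall. The two sides are 33 mm thick vertical panels. 3 horizontal shelves of 30 mm thickness span between the inner faces of the sides; the lowest shelf sits on the floor and shelves are stacked with a clear vertical gap of 249 mm between each pair.

C is a simple wooden stool: a rectangular seat 271 mm (x) by 311 mm (y), 28 mm thick, top face at z = 389 mm, on four square legs, each 46×46 mm in cross-section. The legs rest on z = 0, each flush with a corner of the seat. Four stretchers, 46 mm wide and 21 mm tall, connect adjacent legs with their undersides at z = 211 mm, each running between the inner faces of the legs it joins and aligned with the legs' outer faces on the other axis.

The bookshelf is on top of the table. Two stools sit around the table at the +y, −x sides.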